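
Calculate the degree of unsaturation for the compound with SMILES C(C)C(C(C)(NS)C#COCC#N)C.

4

Molecular formula from the SMILES: C10H16N2OS.
DoU = (2C + 2 + N − H − X)/2 = (2·10 + 2 + 2 − 16 − 0)/2 = 8/2 = 4.
(Structurally: 0 ring(s) + 4 π bond(s) = 4.)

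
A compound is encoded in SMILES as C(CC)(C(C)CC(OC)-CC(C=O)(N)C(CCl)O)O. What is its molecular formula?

C13H26ClNO4

Heavy atoms from the SMILES: 13 C, 1 Cl, 1 N, 4 O.
Implicit hydrogens by atom environment:
  5 × C: 1 H each → 5
  4 × C: 2 H each → 8
  3 × C: 3 H each → 9
  2 × O: 1 H each → 2
  2 × O: no H
  1 × C: no H
  1 × Cl: no H
  1 × N: 2 H
  Total hydrogens = 26.
Molecular formula: C13H26ClNO4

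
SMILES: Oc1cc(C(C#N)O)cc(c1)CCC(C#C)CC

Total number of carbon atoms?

The symbol for carbon appears 15 times in the SMILES. Lowercase c denotes aromatic carbon and counts toward C.

15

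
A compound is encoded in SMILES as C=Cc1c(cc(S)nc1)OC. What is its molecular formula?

C8H9NOS

Heavy atoms from the SMILES: 8 C, 1 N, 1 O, 1 S.
Implicit hydrogens by atom environment:
  3 × C (aromatic): no H
  2 × C (aromatic): 1 H each → 2
  1 × C: 3 H
  1 × C: 2 H
  1 × C: 1 H
  1 × N (aromatic): no H
  1 × O: no H
  1 × S: 1 H
  Total hydrogens = 9.
Molecular formula: C8H9NOS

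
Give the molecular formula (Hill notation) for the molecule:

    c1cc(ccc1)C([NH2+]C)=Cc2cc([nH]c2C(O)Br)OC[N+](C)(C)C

[C18H26BrN3O2]2+

Heavy atoms from the SMILES: 1 Br, 18 C, 3 N, 2 O.
Implicit hydrogens by atom environment:
  6 × C (aromatic): 1 H each → 6
  4 × C: 3 H each → 12
  4 × C (aromatic): no H
  2 × C: 1 H each → 2
  1 × Br: no H
  1 × C: 2 H
  1 × C: no H
  1 × N (charge +1): 2 H
  1 × N (aromatic): 1 H
  1 × N (charge +1): no H
  1 × O: 1 H
  1 × O: no H
  Total hydrogens = 26.
Net charge +2.
Molecular formula: [C18H26BrN3O2]2+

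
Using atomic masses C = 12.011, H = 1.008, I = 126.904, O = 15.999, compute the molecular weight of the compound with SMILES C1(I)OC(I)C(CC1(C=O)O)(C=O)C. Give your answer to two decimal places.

Molecular formula: C8H10I2O4.
M = 8×12.011 + 10×1.008 + 2×126.904 + 4×15.999 = 423.97 g/mol.

423.97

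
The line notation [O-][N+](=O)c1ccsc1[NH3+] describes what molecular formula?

Heavy atoms from the SMILES: 4 C, 2 N, 2 O, 1 S.
Implicit hydrogens by atom environment:
  2 × C (aromatic): 1 H each → 2
  2 × C (aromatic): no H
  1 × N (charge +1): 3 H
  1 × N (charge +1): no H
  1 × O: no H
  1 × O (charge -1): no H
  1 × S (aromatic): no H
  Total hydrogens = 5.
Net charge +1.
Molecular formula: C4H5N2O2S+

C4H5N2O2S+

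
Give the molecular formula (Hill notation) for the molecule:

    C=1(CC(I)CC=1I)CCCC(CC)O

Heavy atoms from the SMILES: 11 C, 2 I, 1 O.
Implicit hydrogens by atom environment:
  6 × C: 2 H each → 12
  2 × C: 1 H each → 2
  2 × C: no H
  2 × I: no H
  1 × C: 3 H
  1 × O: 1 H
  Total hydrogens = 18.
Molecular formula: C11H18I2O

C11H18I2O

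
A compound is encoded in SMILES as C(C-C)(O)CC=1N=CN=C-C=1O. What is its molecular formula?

C8H12N2O2

Heavy atoms from the SMILES: 8 C, 2 N, 2 O.
Implicit hydrogens by atom environment:
  2 × C: 2 H each → 4
  2 × C (aromatic): 1 H each → 2
  2 × C (aromatic): no H
  2 × N (aromatic): no H
  2 × O: 1 H each → 2
  1 × C: 3 H
  1 × C: 1 H
  Total hydrogens = 12.
Molecular formula: C8H12N2O2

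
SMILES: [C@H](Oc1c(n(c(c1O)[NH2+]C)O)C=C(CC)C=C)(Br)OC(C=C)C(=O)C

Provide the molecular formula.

Heavy atoms from the SMILES: 1 Br, 17 C, 2 N, 5 O.
Implicit hydrogens by atom environment:
  5 × C: 1 H each → 5
  4 × C (aromatic): no H
  3 × C: 3 H each → 9
  3 × C: 2 H each → 6
  3 × O: no H
  2 × C: no H
  2 × O: 1 H each → 2
  1 × Br: no H
  1 × N (charge +1): 2 H
  1 × N (aromatic): no H
  Total hydrogens = 24.
Net charge +1.
Molecular formula: C17H24BrN2O5+

C17H24BrN2O5+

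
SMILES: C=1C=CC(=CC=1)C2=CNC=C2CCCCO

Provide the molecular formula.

Heavy atoms from the SMILES: 14 C, 1 N, 1 O.
Implicit hydrogens by atom environment:
  7 × C (aromatic): 1 H each → 7
  4 × C: 2 H each → 8
  3 × C (aromatic): no H
  1 × N (aromatic): 1 H
  1 × O: 1 H
  Total hydrogens = 17.
Molecular formula: C14H17NO

C14H17NO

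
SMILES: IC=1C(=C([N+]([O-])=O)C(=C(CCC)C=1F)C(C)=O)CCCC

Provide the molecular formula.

C15H19FINO3

Heavy atoms from the SMILES: 15 C, 1 F, 1 I, 1 N, 3 O.
Implicit hydrogens by atom environment:
  6 × C (aromatic): no H
  5 × C: 2 H each → 10
  3 × C: 3 H each → 9
  2 × O: no H
  1 × C: no H
  1 × F: no H
  1 × I: no H
  1 × N (charge +1): no H
  1 × O (charge -1): no H
  Total hydrogens = 19.
Molecular formula: C15H19FINO3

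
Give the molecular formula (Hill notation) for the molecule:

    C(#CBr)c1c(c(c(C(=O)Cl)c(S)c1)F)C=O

Heavy atoms from the SMILES: 1 Br, 10 C, 1 Cl, 1 F, 2 O, 1 S.
Implicit hydrogens by atom environment:
  5 × C (aromatic): no H
  3 × C: no H
  2 × O: no H
  1 × Br: no H
  1 × C (aromatic): 1 H
  1 × C: 1 H
  1 × Cl: no H
  1 × F: no H
  1 × S: 1 H
  Total hydrogens = 3.
Molecular formula: C10H3BrClFO2S

C10H3BrClFO2S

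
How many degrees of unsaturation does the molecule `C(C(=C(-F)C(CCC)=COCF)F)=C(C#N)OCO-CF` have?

5

Molecular formula from the SMILES: C13H15F4NO3.
DoU = (2C + 2 + N − H − X)/2 = (2·13 + 2 + 1 − 15 − 4)/2 = 10/2 = 5.
(Structurally: 0 ring(s) + 5 π bond(s) = 5.)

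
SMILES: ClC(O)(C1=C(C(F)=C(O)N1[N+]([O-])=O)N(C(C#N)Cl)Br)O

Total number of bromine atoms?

The symbol for bromine appears 1 time in the SMILES.

1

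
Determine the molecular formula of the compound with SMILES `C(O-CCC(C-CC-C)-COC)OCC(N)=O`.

C12H25NO4

Heavy atoms from the SMILES: 12 C, 1 N, 4 O.
Implicit hydrogens by atom environment:
  8 × C: 2 H each → 16
  4 × O: no H
  2 × C: 3 H each → 6
  1 × C: 1 H
  1 × C: no H
  1 × N: 2 H
  Total hydrogens = 25.
Molecular formula: C12H25NO4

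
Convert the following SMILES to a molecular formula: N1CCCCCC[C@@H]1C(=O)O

C8H15NO2

Heavy atoms from the SMILES: 8 C, 1 N, 2 O.
Implicit hydrogens by atom environment:
  6 × C: 2 H each → 12
  1 × C: 1 H
  1 × C: no H
  1 × N: 1 H
  1 × O: 1 H
  1 × O: no H
  Total hydrogens = 15.
Molecular formula: C8H15NO2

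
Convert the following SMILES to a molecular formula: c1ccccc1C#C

C8H6

Heavy atoms from the SMILES: 8 C.
Implicit hydrogens by atom environment:
  5 × C (aromatic): 1 H each → 5
  1 × C: 1 H
  1 × C (aromatic): no H
  1 × C: no H
  Total hydrogens = 6.
Molecular formula: C8H6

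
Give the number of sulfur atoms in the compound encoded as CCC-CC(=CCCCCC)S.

1

The symbol for sulfur appears 1 time in the SMILES.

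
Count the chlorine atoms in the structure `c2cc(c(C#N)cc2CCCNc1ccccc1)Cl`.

The symbol for chlorine appears 1 time in the SMILES.

1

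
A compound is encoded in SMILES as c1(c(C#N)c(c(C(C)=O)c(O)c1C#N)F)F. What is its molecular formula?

C10H4F2N2O2

Heavy atoms from the SMILES: 10 C, 2 F, 2 N, 2 O.
Implicit hydrogens by atom environment:
  6 × C (aromatic): no H
  3 × C: no H
  2 × F: no H
  2 × N: no H
  1 × C: 3 H
  1 × O: 1 H
  1 × O: no H
  Total hydrogens = 4.
Molecular formula: C10H4F2N2O2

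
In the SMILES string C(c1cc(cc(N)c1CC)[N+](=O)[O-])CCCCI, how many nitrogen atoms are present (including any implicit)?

2

The symbol for nitrogen appears 2 times in the SMILES.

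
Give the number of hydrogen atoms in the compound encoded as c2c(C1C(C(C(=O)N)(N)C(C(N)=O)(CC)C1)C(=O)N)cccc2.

22

Hydrogens are implicit in SMILES; fill each atom to its normal valence:
  5 × C (aromatic): 1 H each → 5
  5 × C: no H
  4 × N: 2 H each → 8
  3 × O: no H
  2 × C: 2 H each → 4
  2 × C: 1 H each → 2
  1 × C: 3 H
  1 × C (aromatic): no H
  Total hydrogens = 22.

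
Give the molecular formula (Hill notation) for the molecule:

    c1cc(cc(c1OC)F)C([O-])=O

C8H6FO3-

Heavy atoms from the SMILES: 8 C, 1 F, 3 O.
Implicit hydrogens by atom environment:
  3 × C (aromatic): 1 H each → 3
  3 × C (aromatic): no H
  2 × O: no H
  1 × C: 3 H
  1 × C: no H
  1 × F: no H
  1 × O (charge -1): no H
  Total hydrogens = 6.
Net charge -1.
Molecular formula: C8H6FO3-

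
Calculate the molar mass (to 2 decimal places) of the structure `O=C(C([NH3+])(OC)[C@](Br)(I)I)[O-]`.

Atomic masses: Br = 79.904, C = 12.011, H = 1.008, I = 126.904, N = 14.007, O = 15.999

449.81

Molecular formula: C4H6BrI2NO3.
M = 1×79.904 + 4×12.011 + 6×1.008 + 2×126.904 + 1×14.007 + 3×15.999 = 449.81 g/mol.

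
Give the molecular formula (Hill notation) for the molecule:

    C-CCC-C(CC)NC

Heavy atoms from the SMILES: 8 C, 1 N.
Implicit hydrogens by atom environment:
  4 × C: 2 H each → 8
  3 × C: 3 H each → 9
  1 × C: 1 H
  1 × N: 1 H
  Total hydrogens = 19.
Molecular formula: C8H19N

C8H19N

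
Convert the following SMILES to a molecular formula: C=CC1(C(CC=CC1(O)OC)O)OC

C10H16O4

Heavy atoms from the SMILES: 10 C, 4 O.
Implicit hydrogens by atom environment:
  4 × C: 1 H each → 4
  2 × C: 3 H each → 6
  2 × C: 2 H each → 4
  2 × C: no H
  2 × O: 1 H each → 2
  2 × O: no H
  Total hydrogens = 16.
Molecular formula: C10H16O4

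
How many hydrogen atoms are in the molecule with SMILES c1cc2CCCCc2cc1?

12

Hydrogens are implicit in SMILES; fill each atom to its normal valence:
  4 × C: 2 H each → 8
  4 × C (aromatic): 1 H each → 4
  2 × C (aromatic): no H
  Total hydrogens = 12.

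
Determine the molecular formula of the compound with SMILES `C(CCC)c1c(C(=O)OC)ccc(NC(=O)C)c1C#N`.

C15H18N2O3

Heavy atoms from the SMILES: 15 C, 2 N, 3 O.
Implicit hydrogens by atom environment:
  4 × C (aromatic): no H
  3 × C: 3 H each → 9
  3 × C: 2 H each → 6
  3 × C: no H
  3 × O: no H
  2 × C (aromatic): 1 H each → 2
  1 × N: 1 H
  1 × N: no H
  Total hydrogens = 18.
Molecular formula: C15H18N2O3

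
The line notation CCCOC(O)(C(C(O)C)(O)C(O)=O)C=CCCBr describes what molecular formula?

C12H21BrO6

Heavy atoms from the SMILES: 1 Br, 12 C, 6 O.
Implicit hydrogens by atom environment:
  4 × C: 2 H each → 8
  4 × O: 1 H each → 4
  3 × C: 1 H each → 3
  3 × C: no H
  2 × C: 3 H each → 6
  2 × O: no H
  1 × Br: no H
  Total hydrogens = 21.
Molecular formula: C12H21BrO6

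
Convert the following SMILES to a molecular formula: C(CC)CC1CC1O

C7H14O

Heavy atoms from the SMILES: 7 C, 1 O.
Implicit hydrogens by atom environment:
  4 × C: 2 H each → 8
  2 × C: 1 H each → 2
  1 × C: 3 H
  1 × O: 1 H
  Total hydrogens = 14.
Molecular formula: C7H14O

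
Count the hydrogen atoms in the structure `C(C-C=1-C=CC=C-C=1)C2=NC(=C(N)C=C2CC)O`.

Hydrogens are implicit in SMILES; fill each atom to its normal valence:
  6 × C (aromatic): 1 H each → 6
  5 × C (aromatic): no H
  3 × C: 2 H each → 6
  1 × C: 3 H
  1 × N: 2 H
  1 × N (aromatic): no H
  1 × O: 1 H
  Total hydrogens = 18.

18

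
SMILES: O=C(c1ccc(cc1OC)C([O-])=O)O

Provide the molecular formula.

C9H7O5-

Heavy atoms from the SMILES: 9 C, 5 O.
Implicit hydrogens by atom environment:
  3 × C (aromatic): 1 H each → 3
  3 × C (aromatic): no H
  3 × O: no H
  2 × C: no H
  1 × C: 3 H
  1 × O: 1 H
  1 × O (charge -1): no H
  Total hydrogens = 7.
Net charge -1.
Molecular formula: C9H7O5-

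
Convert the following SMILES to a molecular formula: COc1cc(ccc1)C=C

Heavy atoms from the SMILES: 9 C, 1 O.
Implicit hydrogens by atom environment:
  4 × C (aromatic): 1 H each → 4
  2 × C (aromatic): no H
  1 × C: 3 H
  1 × C: 2 H
  1 × C: 1 H
  1 × O: no H
  Total hydrogens = 10.
Molecular formula: C9H10O

C9H10O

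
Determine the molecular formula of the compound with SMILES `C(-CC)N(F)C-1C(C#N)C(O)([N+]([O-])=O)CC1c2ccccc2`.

C15H18FN3O3

Heavy atoms from the SMILES: 15 C, 1 F, 3 N, 3 O.
Implicit hydrogens by atom environment:
  5 × C (aromatic): 1 H each → 5
  3 × C: 2 H each → 6
  3 × C: 1 H each → 3
  2 × C: no H
  2 × N: no H
  1 × C: 3 H
  1 × C (aromatic): no H
  1 × F: no H
  1 × N (charge +1): no H
  1 × O: 1 H
  1 × O: no H
  1 × O (charge -1): no H
  Total hydrogens = 18.
Molecular formula: C15H18FN3O3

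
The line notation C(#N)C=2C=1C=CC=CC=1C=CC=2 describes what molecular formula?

Heavy atoms from the SMILES: 11 C, 1 N.
Implicit hydrogens by atom environment:
  7 × C (aromatic): 1 H each → 7
  3 × C (aromatic): no H
  1 × C: no H
  1 × N: no H
  Total hydrogens = 7.
Molecular formula: C11H7N

C11H7N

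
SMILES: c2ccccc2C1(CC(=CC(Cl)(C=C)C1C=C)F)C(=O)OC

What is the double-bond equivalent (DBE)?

9

Molecular formula from the SMILES: C18H18ClFO2.
DoU = (2C + 2 + N − H − X)/2 = (2·18 + 2 + 0 − 18 − 2)/2 = 18/2 = 9.
(Structurally: 2 ring(s) + 7 π bond(s) = 9.)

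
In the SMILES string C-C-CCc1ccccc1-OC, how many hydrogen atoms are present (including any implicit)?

16

Hydrogens are implicit in SMILES; fill each atom to its normal valence:
  4 × C (aromatic): 1 H each → 4
  3 × C: 2 H each → 6
  2 × C: 3 H each → 6
  2 × C (aromatic): no H
  1 × O: no H
  Total hydrogens = 16.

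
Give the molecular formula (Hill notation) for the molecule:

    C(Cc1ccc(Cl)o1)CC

C8H11ClO

Heavy atoms from the SMILES: 8 C, 1 Cl, 1 O.
Implicit hydrogens by atom environment:
  3 × C: 2 H each → 6
  2 × C (aromatic): 1 H each → 2
  2 × C (aromatic): no H
  1 × C: 3 H
  1 × Cl: no H
  1 × O (aromatic): no H
  Total hydrogens = 11.
Molecular formula: C8H11ClO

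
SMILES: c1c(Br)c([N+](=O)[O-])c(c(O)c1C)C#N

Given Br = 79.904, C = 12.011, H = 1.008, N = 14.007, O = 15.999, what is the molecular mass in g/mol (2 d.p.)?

Molecular formula: C8H5BrN2O3.
M = 1×79.904 + 8×12.011 + 5×1.008 + 2×14.007 + 3×15.999 = 257.04 g/mol.

257.04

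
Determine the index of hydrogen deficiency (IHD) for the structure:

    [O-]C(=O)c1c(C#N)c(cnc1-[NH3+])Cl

Molecular formula from the SMILES: C7H4ClN3O2.
DoU = (2C + 2 + N − H − X)/2 = (2·7 + 2 + 3 − 4 − 1)/2 = 14/2 = 7.
(Structurally: 1 ring(s) + 6 π bond(s) = 7.)

7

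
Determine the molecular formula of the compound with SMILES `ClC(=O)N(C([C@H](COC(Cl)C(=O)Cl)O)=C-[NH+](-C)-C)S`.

C9H14Cl3N2O4S+

Heavy atoms from the SMILES: 9 C, 3 Cl, 2 N, 4 O, 1 S.
Implicit hydrogens by atom environment:
  3 × C: 1 H each → 3
  3 × C: no H
  3 × Cl: no H
  3 × O: no H
  2 × C: 3 H each → 6
  1 × C: 2 H
  1 × N (charge +1): 1 H
  1 × N: no H
  1 × O: 1 H
  1 × S: 1 H
  Total hydrogens = 14.
Net charge +1.
Molecular formula: C9H14Cl3N2O4S+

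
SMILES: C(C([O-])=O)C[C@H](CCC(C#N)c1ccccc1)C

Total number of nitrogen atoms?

The symbol for nitrogen appears 1 time in the SMILES.

1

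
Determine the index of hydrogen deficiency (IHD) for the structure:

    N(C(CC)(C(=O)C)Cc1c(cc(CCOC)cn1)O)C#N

Molecular formula from the SMILES: C15H21N3O3.
DoU = (2C + 2 + N − H − X)/2 = (2·15 + 2 + 3 − 21 − 0)/2 = 14/2 = 7.
(Structurally: 1 ring(s) + 6 π bond(s) = 7.)

7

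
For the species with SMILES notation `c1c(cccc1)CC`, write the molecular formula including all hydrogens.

C8H10

Heavy atoms from the SMILES: 8 C.
Implicit hydrogens by atom environment:
  5 × C (aromatic): 1 H each → 5
  1 × C: 3 H
  1 × C: 2 H
  1 × C (aromatic): no H
  Total hydrogens = 10.
Molecular formula: C8H10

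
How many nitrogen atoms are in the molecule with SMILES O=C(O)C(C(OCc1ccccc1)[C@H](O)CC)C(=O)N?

The symbol for nitrogen appears 1 time in the SMILES.

1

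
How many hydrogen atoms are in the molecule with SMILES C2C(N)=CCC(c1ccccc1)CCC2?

19

Hydrogens are implicit in SMILES; fill each atom to its normal valence:
  5 × C: 2 H each → 10
  5 × C (aromatic): 1 H each → 5
  2 × C: 1 H each → 2
  1 × C: no H
  1 × C (aromatic): no H
  1 × N: 2 H
  Total hydrogens = 19.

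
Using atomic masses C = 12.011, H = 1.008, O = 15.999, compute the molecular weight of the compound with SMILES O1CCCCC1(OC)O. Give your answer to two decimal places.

132.16

Molecular formula: C6H12O3.
M = 6×12.011 + 12×1.008 + 3×15.999 = 132.16 g/mol.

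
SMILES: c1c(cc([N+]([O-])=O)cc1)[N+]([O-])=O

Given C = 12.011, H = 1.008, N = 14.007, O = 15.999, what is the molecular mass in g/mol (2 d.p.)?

Molecular formula: C6H4N2O4.
M = 6×12.011 + 4×1.008 + 2×14.007 + 4×15.999 = 168.11 g/mol.

168.11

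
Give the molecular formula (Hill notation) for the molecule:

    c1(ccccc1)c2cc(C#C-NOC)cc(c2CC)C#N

C18H16N2O

Heavy atoms from the SMILES: 18 C, 2 N, 1 O.
Implicit hydrogens by atom environment:
  7 × C (aromatic): 1 H each → 7
  5 × C (aromatic): no H
  3 × C: no H
  2 × C: 3 H each → 6
  1 × C: 2 H
  1 × N: 1 H
  1 × N: no H
  1 × O: no H
  Total hydrogens = 16.
Molecular formula: C18H16N2O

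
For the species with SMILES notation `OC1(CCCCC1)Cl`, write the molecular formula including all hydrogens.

C6H11ClO

Heavy atoms from the SMILES: 6 C, 1 Cl, 1 O.
Implicit hydrogens by atom environment:
  5 × C: 2 H each → 10
  1 × C: no H
  1 × Cl: no H
  1 × O: 1 H
  Total hydrogens = 11.
Molecular formula: C6H11ClO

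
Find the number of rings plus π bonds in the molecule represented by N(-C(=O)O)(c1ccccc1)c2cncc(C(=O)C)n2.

10

Molecular formula from the SMILES: C13H11N3O3.
DoU = (2C + 2 + N − H − X)/2 = (2·13 + 2 + 3 − 11 − 0)/2 = 20/2 = 10.
(Structurally: 2 ring(s) + 8 π bond(s) = 10.)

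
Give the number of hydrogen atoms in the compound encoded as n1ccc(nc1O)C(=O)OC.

6

Hydrogens are implicit in SMILES; fill each atom to its normal valence:
  2 × C (aromatic): 1 H each → 2
  2 × C (aromatic): no H
  2 × N (aromatic): no H
  2 × O: no H
  1 × C: 3 H
  1 × C: no H
  1 × O: 1 H
  Total hydrogens = 6.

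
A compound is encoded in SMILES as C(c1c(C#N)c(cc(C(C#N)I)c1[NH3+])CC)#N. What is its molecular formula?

Heavy atoms from the SMILES: 12 C, 1 I, 4 N.
Implicit hydrogens by atom environment:
  5 × C (aromatic): no H
  3 × C: no H
  3 × N: no H
  1 × C: 3 H
  1 × C: 2 H
  1 × C (aromatic): 1 H
  1 × C: 1 H
  1 × I: no H
  1 × N (charge +1): 3 H
  Total hydrogens = 10.
Net charge +1.
Molecular formula: C12H10IN4+

C12H10IN4+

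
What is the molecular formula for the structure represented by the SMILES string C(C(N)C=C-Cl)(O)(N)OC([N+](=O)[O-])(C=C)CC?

C9H16ClN3O4

Heavy atoms from the SMILES: 9 C, 1 Cl, 3 N, 4 O.
Implicit hydrogens by atom environment:
  4 × C: 1 H each → 4
  2 × C: 2 H each → 4
  2 × C: no H
  2 × N: 2 H each → 4
  2 × O: no H
  1 × C: 3 H
  1 × Cl: no H
  1 × N (charge +1): no H
  1 × O: 1 H
  1 × O (charge -1): no H
  Total hydrogens = 16.
Molecular formula: C9H16ClN3O4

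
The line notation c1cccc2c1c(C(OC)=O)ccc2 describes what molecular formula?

C12H10O2

Heavy atoms from the SMILES: 12 C, 2 O.
Implicit hydrogens by atom environment:
  7 × C (aromatic): 1 H each → 7
  3 × C (aromatic): no H
  2 × O: no H
  1 × C: 3 H
  1 × C: no H
  Total hydrogens = 10.
Molecular formula: C12H10O2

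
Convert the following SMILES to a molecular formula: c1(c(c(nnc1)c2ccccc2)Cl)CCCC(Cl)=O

Heavy atoms from the SMILES: 14 C, 2 Cl, 2 N, 1 O.
Implicit hydrogens by atom environment:
  6 × C (aromatic): 1 H each → 6
  4 × C (aromatic): no H
  3 × C: 2 H each → 6
  2 × Cl: no H
  2 × N (aromatic): no H
  1 × C: no H
  1 × O: no H
  Total hydrogens = 12.
Molecular formula: C14H12Cl2N2O

C14H12Cl2N2O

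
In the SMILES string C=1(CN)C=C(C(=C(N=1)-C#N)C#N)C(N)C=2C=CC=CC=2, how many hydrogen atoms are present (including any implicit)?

13

Hydrogens are implicit in SMILES; fill each atom to its normal valence:
  6 × C (aromatic): 1 H each → 6
  5 × C (aromatic): no H
  2 × C: no H
  2 × N: 2 H each → 4
  2 × N: no H
  1 × C: 2 H
  1 × C: 1 H
  1 × N (aromatic): no H
  Total hydrogens = 13.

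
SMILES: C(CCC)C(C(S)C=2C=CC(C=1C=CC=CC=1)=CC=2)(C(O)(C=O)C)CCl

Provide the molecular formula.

C22H27ClO2S

Heavy atoms from the SMILES: 22 C, 1 Cl, 2 O, 1 S.
Implicit hydrogens by atom environment:
  9 × C (aromatic): 1 H each → 9
  4 × C: 2 H each → 8
  3 × C (aromatic): no H
  2 × C: 3 H each → 6
  2 × C: 1 H each → 2
  2 × C: no H
  1 × Cl: no H
  1 × O: 1 H
  1 × O: no H
  1 × S: 1 H
  Total hydrogens = 27.
Molecular formula: C22H27ClO2S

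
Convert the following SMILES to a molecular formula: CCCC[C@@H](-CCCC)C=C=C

Heavy atoms from the SMILES: 12 C.
Implicit hydrogens by atom environment:
  7 × C: 2 H each → 14
  2 × C: 3 H each → 6
  2 × C: 1 H each → 2
  1 × C: no H
  Total hydrogens = 22.
Molecular formula: C12H22

C12H22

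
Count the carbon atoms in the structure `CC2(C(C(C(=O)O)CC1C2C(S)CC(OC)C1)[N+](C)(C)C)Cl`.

The symbol for carbon appears 16 times in the SMILES. (Cl is a single chlorine, not C + l.)

16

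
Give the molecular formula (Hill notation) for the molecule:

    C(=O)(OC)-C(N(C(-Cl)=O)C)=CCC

Heavy atoms from the SMILES: 8 C, 1 Cl, 1 N, 3 O.
Implicit hydrogens by atom environment:
  3 × C: 3 H each → 9
  3 × C: no H
  3 × O: no H
  1 × C: 2 H
  1 × C: 1 H
  1 × Cl: no H
  1 × N: no H
  Total hydrogens = 12.
Molecular formula: C8H12ClNO3

C8H12ClNO3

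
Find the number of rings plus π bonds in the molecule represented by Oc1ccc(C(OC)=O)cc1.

Molecular formula from the SMILES: C8H8O3.
DoU = (2C + 2 + N − H − X)/2 = (2·8 + 2 + 0 − 8 − 0)/2 = 10/2 = 5.
(Structurally: 1 ring(s) + 4 π bond(s) = 5.)

5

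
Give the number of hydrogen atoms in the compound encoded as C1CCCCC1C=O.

Hydrogens are implicit in SMILES; fill each atom to its normal valence:
  5 × C: 2 H each → 10
  2 × C: 1 H each → 2
  1 × O: no H
  Total hydrogens = 12.

12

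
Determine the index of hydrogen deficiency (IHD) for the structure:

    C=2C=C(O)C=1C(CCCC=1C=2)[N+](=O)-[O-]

6

Molecular formula from the SMILES: C10H11NO3.
DoU = (2C + 2 + N − H − X)/2 = (2·10 + 2 + 1 − 11 − 0)/2 = 12/2 = 6.
(Structurally: 2 ring(s) + 4 π bond(s) = 6.)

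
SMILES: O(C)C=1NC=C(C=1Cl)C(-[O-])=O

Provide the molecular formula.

C6H5ClNO3-

Heavy atoms from the SMILES: 6 C, 1 Cl, 1 N, 3 O.
Implicit hydrogens by atom environment:
  3 × C (aromatic): no H
  2 × O: no H
  1 × C: 3 H
  1 × C (aromatic): 1 H
  1 × C: no H
  1 × Cl: no H
  1 × N (aromatic): 1 H
  1 × O (charge -1): no H
  Total hydrogens = 5.
Net charge -1.
Molecular formula: C6H5ClNO3-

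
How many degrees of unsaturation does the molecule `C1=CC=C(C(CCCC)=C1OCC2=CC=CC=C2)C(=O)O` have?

9

Molecular formula from the SMILES: C18H20O3.
DoU = (2C + 2 + N − H − X)/2 = (2·18 + 2 + 0 − 20 − 0)/2 = 18/2 = 9.
(Structurally: 2 ring(s) + 7 π bond(s) = 9.)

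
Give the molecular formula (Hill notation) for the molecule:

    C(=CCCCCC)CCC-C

C11H22

Heavy atoms from the SMILES: 11 C.
Implicit hydrogens by atom environment:
  7 × C: 2 H each → 14
  2 × C: 3 H each → 6
  2 × C: 1 H each → 2
  Total hydrogens = 22.
Molecular formula: C11H22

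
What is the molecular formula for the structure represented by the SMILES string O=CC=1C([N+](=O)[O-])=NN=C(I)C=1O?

Heavy atoms from the SMILES: 5 C, 1 I, 3 N, 4 O.
Implicit hydrogens by atom environment:
  4 × C (aromatic): no H
  2 × N (aromatic): no H
  2 × O: no H
  1 × C: 1 H
  1 × I: no H
  1 × N (charge +1): no H
  1 × O: 1 H
  1 × O (charge -1): no H
  Total hydrogens = 2.
Molecular formula: C5H2IN3O4

C5H2IN3O4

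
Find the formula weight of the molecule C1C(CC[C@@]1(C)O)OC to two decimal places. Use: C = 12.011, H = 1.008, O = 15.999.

Molecular formula: C7H14O2.
M = 7×12.011 + 14×1.008 + 2×15.999 = 130.19 g/mol.

130.19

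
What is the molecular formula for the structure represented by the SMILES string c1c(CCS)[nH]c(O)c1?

C6H9NOS

Heavy atoms from the SMILES: 6 C, 1 N, 1 O, 1 S.
Implicit hydrogens by atom environment:
  2 × C: 2 H each → 4
  2 × C (aromatic): 1 H each → 2
  2 × C (aromatic): no H
  1 × N (aromatic): 1 H
  1 × O: 1 H
  1 × S: 1 H
  Total hydrogens = 9.
Molecular formula: C6H9NOS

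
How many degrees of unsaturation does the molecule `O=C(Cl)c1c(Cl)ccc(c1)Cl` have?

5

Molecular formula from the SMILES: C7H3Cl3O.
DoU = (2C + 2 + N − H − X)/2 = (2·7 + 2 + 0 − 3 − 3)/2 = 10/2 = 5.
(Structurally: 1 ring(s) + 4 π bond(s) = 5.)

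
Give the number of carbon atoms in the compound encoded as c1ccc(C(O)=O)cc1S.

The symbol for carbon appears 7 times in the SMILES. Lowercase c denotes aromatic carbon and counts toward C.

7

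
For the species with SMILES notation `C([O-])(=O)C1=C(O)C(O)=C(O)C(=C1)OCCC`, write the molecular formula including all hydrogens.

C10H11O6-

Heavy atoms from the SMILES: 10 C, 6 O.
Implicit hydrogens by atom environment:
  5 × C (aromatic): no H
  3 × O: 1 H each → 3
  2 × C: 2 H each → 4
  2 × O: no H
  1 × C: 3 H
  1 × C (aromatic): 1 H
  1 × C: no H
  1 × O (charge -1): no H
  Total hydrogens = 11.
Net charge -1.
Molecular formula: C10H11O6-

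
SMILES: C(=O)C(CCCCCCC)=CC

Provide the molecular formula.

C11H20O

Heavy atoms from the SMILES: 11 C, 1 O.
Implicit hydrogens by atom environment:
  6 × C: 2 H each → 12
  2 × C: 3 H each → 6
  2 × C: 1 H each → 2
  1 × C: no H
  1 × O: no H
  Total hydrogens = 20.
Molecular formula: C11H20O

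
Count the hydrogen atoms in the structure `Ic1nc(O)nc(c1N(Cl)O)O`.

3

Hydrogens are implicit in SMILES; fill each atom to its normal valence:
  4 × C (aromatic): no H
  3 × O: 1 H each → 3
  2 × N (aromatic): no H
  1 × Cl: no H
  1 × I: no H
  1 × N: no H
  Total hydrogens = 3.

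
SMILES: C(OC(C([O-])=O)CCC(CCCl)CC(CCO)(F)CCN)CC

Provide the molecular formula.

C16H30ClFNO4-

Heavy atoms from the SMILES: 16 C, 1 Cl, 1 F, 1 N, 4 O.
Implicit hydrogens by atom environment:
  11 × C: 2 H each → 22
  2 × C: 1 H each → 2
  2 × C: no H
  2 × O: no H
  1 × C: 3 H
  1 × Cl: no H
  1 × F: no H
  1 × N: 2 H
  1 × O: 1 H
  1 × O (charge -1): no H
  Total hydrogens = 30.
Net charge -1.
Molecular formula: C16H30ClFNO4-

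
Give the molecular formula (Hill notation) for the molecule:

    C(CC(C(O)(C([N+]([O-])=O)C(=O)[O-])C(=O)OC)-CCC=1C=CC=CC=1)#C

C17H18NO7-

Heavy atoms from the SMILES: 17 C, 1 N, 7 O.
Implicit hydrogens by atom environment:
  5 × C (aromatic): 1 H each → 5
  4 × C: no H
  4 × O: no H
  3 × C: 2 H each → 6
  3 × C: 1 H each → 3
  2 × O (charge -1): no H
  1 × C: 3 H
  1 × C (aromatic): no H
  1 × N (charge +1): no H
  1 × O: 1 H
  Total hydrogens = 18.
Net charge -1.
Molecular formula: C17H18NO7-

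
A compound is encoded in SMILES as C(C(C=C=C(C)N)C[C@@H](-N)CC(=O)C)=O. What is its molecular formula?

C11H18N2O2

Heavy atoms from the SMILES: 11 C, 2 N, 2 O.
Implicit hydrogens by atom environment:
  4 × C: 1 H each → 4
  3 × C: no H
  2 × C: 3 H each → 6
  2 × C: 2 H each → 4
  2 × N: 2 H each → 4
  2 × O: no H
  Total hydrogens = 18.
Molecular formula: C11H18N2O2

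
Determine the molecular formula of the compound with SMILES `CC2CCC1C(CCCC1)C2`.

Heavy atoms from the SMILES: 11 C.
Implicit hydrogens by atom environment:
  7 × C: 2 H each → 14
  3 × C: 1 H each → 3
  1 × C: 3 H
  Total hydrogens = 20.
Molecular formula: C11H20

C11H20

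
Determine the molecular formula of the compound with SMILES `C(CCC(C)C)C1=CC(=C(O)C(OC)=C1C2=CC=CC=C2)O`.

C19H24O3

Heavy atoms from the SMILES: 19 C, 3 O.
Implicit hydrogens by atom environment:
  6 × C (aromatic): 1 H each → 6
  6 × C (aromatic): no H
  3 × C: 3 H each → 9
  3 × C: 2 H each → 6
  2 × O: 1 H each → 2
  1 × C: 1 H
  1 × O: no H
  Total hydrogens = 24.
Molecular formula: C19H24O3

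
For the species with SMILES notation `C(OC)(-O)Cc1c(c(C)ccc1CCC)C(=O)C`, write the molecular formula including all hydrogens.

C15H22O3

Heavy atoms from the SMILES: 15 C, 3 O.
Implicit hydrogens by atom environment:
  4 × C: 3 H each → 12
  4 × C (aromatic): no H
  3 × C: 2 H each → 6
  2 × C (aromatic): 1 H each → 2
  2 × O: no H
  1 × C: 1 H
  1 × C: no H
  1 × O: 1 H
  Total hydrogens = 22.
Molecular formula: C15H22O3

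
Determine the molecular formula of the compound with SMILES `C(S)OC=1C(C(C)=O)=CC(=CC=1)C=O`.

C10H10O3S

Heavy atoms from the SMILES: 10 C, 3 O, 1 S.
Implicit hydrogens by atom environment:
  3 × C (aromatic): 1 H each → 3
  3 × C (aromatic): no H
  3 × O: no H
  1 × C: 3 H
  1 × C: 2 H
  1 × C: 1 H
  1 × C: no H
  1 × S: 1 H
  Total hydrogens = 10.
Molecular formula: C10H10O3S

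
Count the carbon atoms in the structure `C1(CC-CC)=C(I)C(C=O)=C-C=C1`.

11

The symbol for carbon appears 11 times in the SMILES.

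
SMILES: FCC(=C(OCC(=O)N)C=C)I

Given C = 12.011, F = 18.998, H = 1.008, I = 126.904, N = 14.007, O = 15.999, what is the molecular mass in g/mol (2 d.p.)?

285.06

Molecular formula: C7H9FINO2.
M = 7×12.011 + 1×18.998 + 9×1.008 + 1×126.904 + 1×14.007 + 2×15.999 = 285.06 g/mol.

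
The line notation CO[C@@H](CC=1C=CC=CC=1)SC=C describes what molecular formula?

Heavy atoms from the SMILES: 11 C, 1 O, 1 S.
Implicit hydrogens by atom environment:
  5 × C (aromatic): 1 H each → 5
  2 × C: 2 H each → 4
  2 × C: 1 H each → 2
  1 × C: 3 H
  1 × C (aromatic): no H
  1 × O: no H
  1 × S: no H
  Total hydrogens = 14.
Molecular formula: C11H14OS

C11H14OS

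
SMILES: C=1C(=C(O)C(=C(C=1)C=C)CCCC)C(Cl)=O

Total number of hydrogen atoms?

15

Hydrogens are implicit in SMILES; fill each atom to its normal valence:
  4 × C: 2 H each → 8
  4 × C (aromatic): no H
  2 × C (aromatic): 1 H each → 2
  1 × C: 3 H
  1 × C: 1 H
  1 × C: no H
  1 × Cl: no H
  1 × O: 1 H
  1 × O: no H
  Total hydrogens = 15.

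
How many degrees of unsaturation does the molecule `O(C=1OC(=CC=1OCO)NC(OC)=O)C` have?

Molecular formula from the SMILES: C8H11NO6.
DoU = (2C + 2 + N − H − X)/2 = (2·8 + 2 + 1 − 11 − 0)/2 = 8/2 = 4.
(Structurally: 1 ring(s) + 3 π bond(s) = 4.)

4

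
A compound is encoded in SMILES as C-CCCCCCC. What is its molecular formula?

Heavy atoms from the SMILES: 8 C.
Implicit hydrogens by atom environment:
  6 × C: 2 H each → 12
  2 × C: 3 H each → 6
  Total hydrogens = 18.
Molecular formula: C8H18

C8H18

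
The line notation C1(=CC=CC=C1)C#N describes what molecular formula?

Heavy atoms from the SMILES: 7 C, 1 N.
Implicit hydrogens by atom environment:
  5 × C (aromatic): 1 H each → 5
  1 × C (aromatic): no H
  1 × C: no H
  1 × N: no H
  Total hydrogens = 5.
Molecular formula: C7H5N

C7H5N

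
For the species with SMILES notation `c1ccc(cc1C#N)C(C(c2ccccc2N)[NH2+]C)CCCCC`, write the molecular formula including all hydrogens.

Heavy atoms from the SMILES: 21 C, 3 N.
Implicit hydrogens by atom environment:
  8 × C (aromatic): 1 H each → 8
  4 × C: 2 H each → 8
  4 × C (aromatic): no H
  2 × C: 3 H each → 6
  2 × C: 1 H each → 2
  1 × C: no H
  1 × N (charge +1): 2 H
  1 × N: 2 H
  1 × N: no H
  Total hydrogens = 28.
Net charge +1.
Molecular formula: C21H28N3+

C21H28N3+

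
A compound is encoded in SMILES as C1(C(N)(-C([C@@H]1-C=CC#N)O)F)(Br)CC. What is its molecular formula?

Heavy atoms from the SMILES: 1 Br, 9 C, 1 F, 2 N, 1 O.
Implicit hydrogens by atom environment:
  4 × C: 1 H each → 4
  3 × C: no H
  1 × Br: no H
  1 × C: 3 H
  1 × C: 2 H
  1 × F: no H
  1 × N: 2 H
  1 × N: no H
  1 × O: 1 H
  Total hydrogens = 12.
Molecular formula: C9H12BrFN2O

C9H12BrFN2O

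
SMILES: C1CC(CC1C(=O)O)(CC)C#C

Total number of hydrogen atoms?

Hydrogens are implicit in SMILES; fill each atom to its normal valence:
  4 × C: 2 H each → 8
  3 × C: no H
  2 × C: 1 H each → 2
  1 × C: 3 H
  1 × O: 1 H
  1 × O: no H
  Total hydrogens = 14.

14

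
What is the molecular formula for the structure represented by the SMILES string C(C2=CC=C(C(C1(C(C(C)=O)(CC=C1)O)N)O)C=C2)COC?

Heavy atoms from the SMILES: 17 C, 1 N, 4 O.
Implicit hydrogens by atom environment:
  4 × C (aromatic): 1 H each → 4
  3 × C: 2 H each → 6
  3 × C: 1 H each → 3
  3 × C: no H
  2 × C: 3 H each → 6
  2 × C (aromatic): no H
  2 × O: 1 H each → 2
  2 × O: no H
  1 × N: 2 H
  Total hydrogens = 23.
Molecular formula: C17H23NO4

C17H23NO4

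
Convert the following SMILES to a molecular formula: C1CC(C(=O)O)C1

Heavy atoms from the SMILES: 5 C, 2 O.
Implicit hydrogens by atom environment:
  3 × C: 2 H each → 6
  1 × C: 1 H
  1 × C: no H
  1 × O: 1 H
  1 × O: no H
  Total hydrogens = 8.
Molecular formula: C5H8O2

C5H8O2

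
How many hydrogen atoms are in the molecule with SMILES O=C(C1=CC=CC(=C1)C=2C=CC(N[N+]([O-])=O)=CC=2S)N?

Hydrogens are implicit in SMILES; fill each atom to its normal valence:
  7 × C (aromatic): 1 H each → 7
  5 × C (aromatic): no H
  2 × O: no H
  1 × C: no H
  1 × N: 2 H
  1 × N: 1 H
  1 × N (charge +1): no H
  1 × O (charge -1): no H
  1 × S: 1 H
  Total hydrogens = 11.

11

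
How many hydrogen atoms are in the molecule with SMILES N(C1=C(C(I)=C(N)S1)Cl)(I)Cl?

Hydrogens are implicit in SMILES; fill each atom to its normal valence:
  4 × C (aromatic): no H
  2 × Cl: no H
  2 × I: no H
  1 × N: 2 H
  1 × N: no H
  1 × S (aromatic): no H
  Total hydrogens = 2.

2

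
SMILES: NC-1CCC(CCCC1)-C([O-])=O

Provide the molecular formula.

Heavy atoms from the SMILES: 9 C, 1 N, 2 O.
Implicit hydrogens by atom environment:
  6 × C: 2 H each → 12
  2 × C: 1 H each → 2
  1 × C: no H
  1 × N: 2 H
  1 × O: no H
  1 × O (charge -1): no H
  Total hydrogens = 16.
Net charge -1.
Molecular formula: C9H16NO2-

C9H16NO2-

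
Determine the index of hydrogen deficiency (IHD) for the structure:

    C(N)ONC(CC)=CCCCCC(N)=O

Molecular formula from the SMILES: C10H21N3O2.
DoU = (2C + 2 + N − H − X)/2 = (2·10 + 2 + 3 − 21 − 0)/2 = 4/2 = 2.
(Structurally: 0 ring(s) + 2 π bond(s) = 2.)

2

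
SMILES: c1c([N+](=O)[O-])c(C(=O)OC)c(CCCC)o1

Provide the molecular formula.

C10H13NO5

Heavy atoms from the SMILES: 10 C, 1 N, 5 O.
Implicit hydrogens by atom environment:
  3 × C: 2 H each → 6
  3 × C (aromatic): no H
  3 × O: no H
  2 × C: 3 H each → 6
  1 × C (aromatic): 1 H
  1 × C: no H
  1 × N (charge +1): no H
  1 × O (aromatic): no H
  1 × O (charge -1): no H
  Total hydrogens = 13.
Molecular formula: C10H13NO5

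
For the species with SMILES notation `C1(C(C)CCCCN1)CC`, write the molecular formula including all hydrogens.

C9H19N

Heavy atoms from the SMILES: 9 C, 1 N.
Implicit hydrogens by atom environment:
  5 × C: 2 H each → 10
  2 × C: 3 H each → 6
  2 × C: 1 H each → 2
  1 × N: 1 H
  Total hydrogens = 19.
Molecular formula: C9H19N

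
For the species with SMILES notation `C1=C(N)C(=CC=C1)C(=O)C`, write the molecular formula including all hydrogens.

Heavy atoms from the SMILES: 8 C, 1 N, 1 O.
Implicit hydrogens by atom environment:
  4 × C (aromatic): 1 H each → 4
  2 × C (aromatic): no H
  1 × C: 3 H
  1 × C: no H
  1 × N: 2 H
  1 × O: no H
  Total hydrogens = 9.
Molecular formula: C8H9NO

C8H9NO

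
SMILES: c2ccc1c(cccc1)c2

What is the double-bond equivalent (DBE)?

Molecular formula from the SMILES: C10H8.
DoU = (2C + 2 + N − H − X)/2 = (2·10 + 2 + 0 − 8 − 0)/2 = 14/2 = 7.
(Structurally: 2 ring(s) + 5 π bond(s) = 7.)

7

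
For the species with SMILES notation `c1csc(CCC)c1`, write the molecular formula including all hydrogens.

C7H10S

Heavy atoms from the SMILES: 7 C, 1 S.
Implicit hydrogens by atom environment:
  3 × C (aromatic): 1 H each → 3
  2 × C: 2 H each → 4
  1 × C: 3 H
  1 × C (aromatic): no H
  1 × S (aromatic): no H
  Total hydrogens = 10.
Molecular formula: C7H10S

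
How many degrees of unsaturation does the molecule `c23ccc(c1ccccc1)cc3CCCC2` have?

9

Molecular formula from the SMILES: C16H16.
DoU = (2C + 2 + N − H − X)/2 = (2·16 + 2 + 0 − 16 − 0)/2 = 18/2 = 9.
(Structurally: 3 ring(s) + 6 π bond(s) = 9.)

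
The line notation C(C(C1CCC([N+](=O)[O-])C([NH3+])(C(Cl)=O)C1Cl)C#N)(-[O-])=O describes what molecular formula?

C10H11Cl2N3O5

Heavy atoms from the SMILES: 10 C, 2 Cl, 3 N, 5 O.
Implicit hydrogens by atom environment:
  4 × C: 1 H each → 4
  4 × C: no H
  3 × O: no H
  2 × C: 2 H each → 4
  2 × Cl: no H
  2 × O (charge -1): no H
  1 × N (charge +1): 3 H
  1 × N (charge +1): no H
  1 × N: no H
  Total hydrogens = 11.
Molecular formula: C10H11Cl2N3O5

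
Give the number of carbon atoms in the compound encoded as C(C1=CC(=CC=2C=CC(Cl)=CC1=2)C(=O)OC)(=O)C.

The symbol for carbon appears 14 times in the SMILES. (Cl is a single chlorine, not C + l.)

14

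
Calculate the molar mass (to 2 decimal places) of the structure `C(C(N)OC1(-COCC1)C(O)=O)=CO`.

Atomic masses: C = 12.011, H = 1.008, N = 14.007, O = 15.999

203.19

Molecular formula: C8H13NO5.
M = 8×12.011 + 13×1.008 + 1×14.007 + 5×15.999 = 203.19 g/mol.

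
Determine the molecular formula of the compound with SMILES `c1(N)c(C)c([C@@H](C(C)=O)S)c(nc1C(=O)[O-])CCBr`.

C12H14BrN2O3S-

Heavy atoms from the SMILES: 1 Br, 12 C, 2 N, 3 O, 1 S.
Implicit hydrogens by atom environment:
  5 × C (aromatic): no H
  2 × C: 3 H each → 6
  2 × C: 2 H each → 4
  2 × C: no H
  2 × O: no H
  1 × Br: no H
  1 × C: 1 H
  1 × N: 2 H
  1 × N (aromatic): no H
  1 × O (charge -1): no H
  1 × S: 1 H
  Total hydrogens = 14.
Net charge -1.
Molecular formula: C12H14BrN2O3S-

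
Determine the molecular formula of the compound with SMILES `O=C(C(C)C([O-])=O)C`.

Heavy atoms from the SMILES: 5 C, 3 O.
Implicit hydrogens by atom environment:
  2 × C: 3 H each → 6
  2 × C: no H
  2 × O: no H
  1 × C: 1 H
  1 × O (charge -1): no H
  Total hydrogens = 7.
Net charge -1.
Molecular formula: C5H7O3-

C5H7O3-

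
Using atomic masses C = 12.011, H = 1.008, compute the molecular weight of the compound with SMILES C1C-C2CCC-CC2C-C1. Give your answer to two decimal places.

Molecular formula: C10H18.
M = 10×12.011 + 18×1.008 = 138.25 g/mol.

138.25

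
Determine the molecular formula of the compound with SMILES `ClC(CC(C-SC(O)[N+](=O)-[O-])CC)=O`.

C7H12ClNO4S

Heavy atoms from the SMILES: 7 C, 1 Cl, 1 N, 4 O, 1 S.
Implicit hydrogens by atom environment:
  3 × C: 2 H each → 6
  2 × C: 1 H each → 2
  2 × O: no H
  1 × C: 3 H
  1 × C: no H
  1 × Cl: no H
  1 × N (charge +1): no H
  1 × O: 1 H
  1 × O (charge -1): no H
  1 × S: no H
  Total hydrogens = 12.
Molecular formula: C7H12ClNO4S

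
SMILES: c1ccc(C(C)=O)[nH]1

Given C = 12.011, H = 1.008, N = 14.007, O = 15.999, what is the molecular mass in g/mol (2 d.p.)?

109.13

Molecular formula: C6H7NO.
M = 6×12.011 + 7×1.008 + 1×14.007 + 1×15.999 = 109.13 g/mol.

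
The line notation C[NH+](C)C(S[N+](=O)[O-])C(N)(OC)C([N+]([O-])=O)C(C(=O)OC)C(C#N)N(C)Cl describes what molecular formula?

C12H22ClN6O7S+

Heavy atoms from the SMILES: 12 C, 1 Cl, 6 N, 7 O, 1 S.
Implicit hydrogens by atom environment:
  5 × C: 3 H each → 15
  5 × O: no H
  4 × C: 1 H each → 4
  3 × C: no H
  2 × N: no H
  2 × N (charge +1): no H
  2 × O (charge -1): no H
  1 × Cl: no H
  1 × N: 2 H
  1 × N (charge +1): 1 H
  1 × S: no H
  Total hydrogens = 22.
Net charge +1.
Molecular formula: C12H22ClN6O7S+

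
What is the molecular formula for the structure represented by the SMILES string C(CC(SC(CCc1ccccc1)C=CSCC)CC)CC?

Heavy atoms from the SMILES: 20 C, 2 S.
Implicit hydrogens by atom environment:
  7 × C: 2 H each → 14
  5 × C (aromatic): 1 H each → 5
  4 × C: 1 H each → 4
  3 × C: 3 H each → 9
  2 × S: no H
  1 × C (aromatic): no H
  Total hydrogens = 32.
Molecular formula: C20H32S2

C20H32S2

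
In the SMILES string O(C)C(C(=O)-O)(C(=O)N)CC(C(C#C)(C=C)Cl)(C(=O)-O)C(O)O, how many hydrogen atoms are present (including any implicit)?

Hydrogens are implicit in SMILES; fill each atom to its normal valence:
  7 × C: no H
  4 × O: 1 H each → 4
  4 × O: no H
  3 × C: 1 H each → 3
  2 × C: 2 H each → 4
  1 × C: 3 H
  1 × Cl: no H
  1 × N: 2 H
  Total hydrogens = 16.

16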